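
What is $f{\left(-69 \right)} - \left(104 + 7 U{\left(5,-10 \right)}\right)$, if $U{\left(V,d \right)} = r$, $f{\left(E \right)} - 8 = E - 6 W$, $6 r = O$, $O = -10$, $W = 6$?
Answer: $- \frac{568}{3} \approx -189.33$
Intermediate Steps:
$r = - \frac{5}{3}$ ($r = \frac{1}{6} \left(-10\right) = - \frac{5}{3} \approx -1.6667$)
$f{\left(E \right)} = -28 + E$ ($f{\left(E \right)} = 8 + \left(E - 36\right) = 8 + \left(-36 + E\right) = -28 + E$)
$U{\left(V,d \right)} = - \frac{5}{3}$
$f{\left(-69 \right)} - \left(104 + 7 U{\left(5,-10 \right)}\right) = \left(-28 - 69\right) - \frac{277}{3} = -97 + \left(-104 + \frac{35}{3}\right) = -97 - \frac{277}{3} = - \frac{568}{3}$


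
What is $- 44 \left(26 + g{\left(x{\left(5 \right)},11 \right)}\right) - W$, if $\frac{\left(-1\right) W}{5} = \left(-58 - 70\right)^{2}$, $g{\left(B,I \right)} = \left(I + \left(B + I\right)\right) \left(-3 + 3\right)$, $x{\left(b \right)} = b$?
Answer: $80776$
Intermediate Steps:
$g{\left(B,I \right)} = 0$ ($g{\left(B,I \right)} = \left(B + 2 I\right) 0 = 0$)
$W = -81920$ ($W = - 5 \left(-58 - 70\right)^{2} = - 5 \left(-128\right)^{2} = \left(-5\right) 16384 = -81920$)
$- 44 \left(26 + g{\left(x{\left(5 \right)},11 \right)}\right) - W = - 44 \left(26 + 0\right) - -81920 = \left(-44\right) 26 + 81920 = -1144 + 81920 = 80776$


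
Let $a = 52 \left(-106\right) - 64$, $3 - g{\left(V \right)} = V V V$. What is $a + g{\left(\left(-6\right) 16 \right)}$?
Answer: $879163$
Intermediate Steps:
$g{\left(V \right)} = 3 - V^{3}$ ($g{\left(V \right)} = 3 - V V V = 3 - V^{2} V = 3 - V^{3}$)
$a = -5576$ ($a = -5512 - 64 = -5576$)
$a + g{\left(\left(-6\right) 16 \right)} = -5576 - \left(-3 + \left(\left(-6\right) 16\right)^{3}\right) = -5576 + \left(3 - \left(-96\right)^{3}\right) = -5576 + \left(3 - -884736\right) = -5576 + \left(3 + 884736\right) = -5576 + 884739 = 879163$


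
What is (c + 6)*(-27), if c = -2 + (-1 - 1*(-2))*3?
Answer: -189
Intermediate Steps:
c = 1 (c = -2 + (-1 + 2)*3 = -2 + 1*3 = -2 + 3 = 1)
(c + 6)*(-27) = (1 + 6)*(-27) = 7*(-27) = -189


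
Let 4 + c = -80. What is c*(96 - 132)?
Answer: 3024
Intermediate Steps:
c = -84 (c = -4 - 80 = -84)
c*(96 - 132) = -84*(96 - 132) = -84*(-36) = 3024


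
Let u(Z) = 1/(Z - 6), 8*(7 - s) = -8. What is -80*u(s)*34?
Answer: -1360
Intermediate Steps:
s = 8 (s = 7 - ⅛*(-8) = 7 + 1 = 8)
u(Z) = 1/(-6 + Z)
-80*u(s)*34 = -80/(-6 + 8)*34 = -80/2*34 = -80*½*34 = -40*34 = -1360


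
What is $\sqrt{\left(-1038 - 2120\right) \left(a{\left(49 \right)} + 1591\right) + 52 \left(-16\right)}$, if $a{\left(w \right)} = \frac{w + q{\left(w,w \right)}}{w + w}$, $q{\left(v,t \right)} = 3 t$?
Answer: $i \sqrt{5031526} \approx 2243.1 i$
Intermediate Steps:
$a{\left(w \right)} = 2$ ($a{\left(w \right)} = \frac{w + 3 w}{w + w} = \frac{4 w}{2 w} = 4 w \frac{1}{2 w} = 2$)
$\sqrt{\left(-1038 - 2120\right) \left(a{\left(49 \right)} + 1591\right) + 52 \left(-16\right)} = \sqrt{\left(-1038 - 2120\right) \left(2 + 1591\right) + 52 \left(-16\right)} = \sqrt{\left(-3158\right) 1593 - 832} = \sqrt{-5030694 - 832} = \sqrt{-5031526} = i \sqrt{5031526}$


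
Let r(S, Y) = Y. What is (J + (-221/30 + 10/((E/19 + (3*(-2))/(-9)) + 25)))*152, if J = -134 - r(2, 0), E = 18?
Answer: -487653772/22755 ≈ -21431.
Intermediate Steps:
J = -134 (J = -134 - 1*0 = -134 + 0 = -134)
(J + (-221/30 + 10/((E/19 + (3*(-2))/(-9)) + 25)))*152 = (-134 + (-221/30 + 10/((18/19 + (3*(-2))/(-9)) + 25)))*152 = (-134 + (-221*1/30 + 10/((18*(1/19) - 6*(-⅑)) + 25)))*152 = (-134 + (-221/30 + 10/((18/19 + ⅔) + 25)))*152 = (-134 + (-221/30 + 10/(92/57 + 25)))*152 = (-134 + (-221/30 + 10/(1517/57)))*152 = (-134 + (-221/30 + 10*(57/1517)))*152 = (-134 + (-221/30 + 570/1517))*152 = (-134 - 318157/45510)*152 = -6416497/45510*152 = -487653772/22755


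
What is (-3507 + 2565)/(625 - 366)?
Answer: -942/259 ≈ -3.6371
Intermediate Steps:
(-3507 + 2565)/(625 - 366) = -942/259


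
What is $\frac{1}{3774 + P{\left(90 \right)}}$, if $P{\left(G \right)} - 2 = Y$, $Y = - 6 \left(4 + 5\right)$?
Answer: $\frac{1}{3722} \approx 0.00026867$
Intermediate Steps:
$Y = -54$ ($Y = \left(-6\right) 9 = -54$)
$P{\left(G \right)} = -52$ ($P{\left(G \right)} = 2 - 54 = -52$)
$\frac{1}{3774 + P{\left(90 \right)}} = \frac{1}{3774 - 52} = \frac{1}{3722}$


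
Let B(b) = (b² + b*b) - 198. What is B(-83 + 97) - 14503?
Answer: -14309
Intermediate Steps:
B(b) = -198 + 2*b² (B(b) = (b² + b²) - 198 = 2*b² - 198 = -198 + 2*b²)
B(-83 + 97) - 14503 = (-198 + 2*(-83 + 97)²) - 14503 = (-198 + 2*14²) - 14503 = (-198 + 2*196) - 14503 = (-198 + 392) - 14503 = 194 - 14503 = -14309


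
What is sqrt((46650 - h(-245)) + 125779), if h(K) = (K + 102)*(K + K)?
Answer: sqrt(102359) ≈ 319.94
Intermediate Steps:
h(K) = 2*K*(102 + K) (h(K) = (102 + K)*(2*K) = 2*K*(102 + K))
sqrt((46650 - h(-245)) + 125779) = sqrt((46650 - 2*(-245)*(102 - 245)) + 125779) = sqrt((46650 - 2*(-245)*(-143)) + 125779) = sqrt((46650 - 1*70070) + 125779) = sqrt((46650 - 70070) + 125779) = sqrt(-23420 + 125779) = sqrt(102359)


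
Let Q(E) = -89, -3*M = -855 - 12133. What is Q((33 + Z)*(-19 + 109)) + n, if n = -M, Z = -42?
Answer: -13255/3 ≈ -4418.3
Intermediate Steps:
M = 12988/3 (M = -(-855 - 12133)/3 = -⅓*(-12988) = 12988/3 ≈ 4329.3)
n = -12988/3 (n = -1*12988/3 = -12988/3 ≈ -4329.3)
Q((33 + Z)*(-19 + 109)) + n = -89 - 12988/3 = -13255/3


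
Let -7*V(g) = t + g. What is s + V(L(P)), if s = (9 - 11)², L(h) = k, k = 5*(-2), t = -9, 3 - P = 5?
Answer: 47/7 ≈ 6.7143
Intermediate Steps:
P = -2 (P = 3 - 1*5 = 3 - 5 = -2)
k = -10
L(h) = -10
V(g) = 9/7 - g/7 (V(g) = -(-9 + g)/7 = 9/7 - g/7)
s = 4 (s = (-2)² = 4)
s + V(L(P)) = 4 + (9/7 - ⅐*(-10)) = 4 + (9/7 + 10/7) = 4 + 19/7 = 47/7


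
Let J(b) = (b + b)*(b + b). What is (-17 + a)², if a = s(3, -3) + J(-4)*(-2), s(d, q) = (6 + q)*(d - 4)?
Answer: 21904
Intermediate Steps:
J(b) = 4*b² (J(b) = (2*b)*(2*b) = 4*b²)
s(d, q) = (-4 + d)*(6 + q) (s(d, q) = (6 + q)*(-4 + d) = (-4 + d)*(6 + q))
a = -131 (a = (-24 - 4*(-3) + 6*3 + 3*(-3)) + (4*(-4)²)*(-2) = (-24 + 12 + 18 - 9) + (4*16)*(-2) = -3 + 64*(-2) = -3 - 128 = -131)
(-17 + a)² = (-17 - 131)² = (-148)² = 21904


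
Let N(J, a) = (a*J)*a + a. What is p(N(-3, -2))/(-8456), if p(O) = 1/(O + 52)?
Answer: -1/321328 ≈ -3.1121e-6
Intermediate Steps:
N(J, a) = a + J*a**2 (N(J, a) = (J*a)*a + a = J*a**2 + a = a + J*a**2)
p(O) = 1/(52 + O)
p(N(-3, -2))/(-8456) = 1/((52 - 2*(1 - 3*(-2)))*(-8456)) = -1/8456/(52 - 2*(1 + 6)) = -1/8456/(52 - 2*7) = -1/8456/(52 - 14) = -1/8456/38 = (1/38)*(-1/8456) = -1/321328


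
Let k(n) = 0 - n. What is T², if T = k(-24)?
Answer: 576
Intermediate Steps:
k(n) = -n
T = 24 (T = -1*(-24) = 24)
T² = 24² = 576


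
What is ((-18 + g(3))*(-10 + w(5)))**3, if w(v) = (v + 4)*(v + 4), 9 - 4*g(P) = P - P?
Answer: -89494571817/64 ≈ -1.3984e+9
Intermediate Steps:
g(P) = 9/4 (g(P) = 9/4 - (P - P)/4 = 9/4 - 1/4*0 = 9/4 + 0 = 9/4)
w(v) = (4 + v)**2 (w(v) = (4 + v)*(4 + v) = (4 + v)**2)
((-18 + g(3))*(-10 + w(5)))**3 = ((-18 + 9/4)*(-10 + (4 + 5)**2))**3 = (-63*(-10 + 9**2)/4)**3 = (-63*(-10 + 81)/4)**3 = (-63/4*71)**3 = (-4473/4)**3 = -89494571817/64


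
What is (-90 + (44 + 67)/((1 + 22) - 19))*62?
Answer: -7719/2 ≈ -3859.5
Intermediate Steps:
(-90 + (44 + 67)/((1 + 22) - 19))*62 = (-90 + 111/(23 - 19))*62 = (-90 + 111/4)*62 = -249/4*62 = -7719/2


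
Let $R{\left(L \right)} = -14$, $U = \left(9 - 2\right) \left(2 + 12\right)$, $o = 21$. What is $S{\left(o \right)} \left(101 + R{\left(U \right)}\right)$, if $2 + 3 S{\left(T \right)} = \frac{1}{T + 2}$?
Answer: $- \frac{1305}{23} \approx -56.739$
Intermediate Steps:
$U = 98$ ($U = 7 \cdot 14 = 98$)
$S{\left(T \right)} = - \frac{2}{3} + \frac{1}{3 \left(2 + T\right)}$ ($S{\left(T \right)} = - \frac{2}{3} + \frac{1}{3 \left(T + 2\right)} = - \frac{2}{3} + \frac{1}{3 \left(2 + T\right)}$)
$S{\left(o \right)} \left(101 + R{\left(U \right)}\right) = \frac{-3 - 42}{3 \left(2 + 21\right)} \left(101 - 14\right) = \frac{-3 - 42}{3 \cdot 23} \cdot 87 = \frac{1}{3} \cdot \frac{1}{23} \left(-45\right) 87 = \left(- \frac{15}{23}\right) 87 = - \frac{1305}{23}$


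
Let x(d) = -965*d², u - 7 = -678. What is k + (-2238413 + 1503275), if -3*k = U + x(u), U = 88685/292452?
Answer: 126420317275567/877356 ≈ 1.4409e+8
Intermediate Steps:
u = -671 (u = 7 - 678 = -671)
U = 88685/292452 (U = 88685*(1/292452) = 88685/292452 ≈ 0.30325)
k = 127065295010695/877356 (k = -(88685/292452 - 965*(-671)²)/3 = -(88685/292452 - 965*450241)/3 = -(88685/292452 - 434482565)/3 = -⅓*(-127065295010695/292452) = 127065295010695/877356 ≈ 1.4483e+8)
k + (-2238413 + 1503275) = 127065295010695/877356 + (-2238413 + 1503275) = 127065295010695/877356 - 735138 = 126420317275567/877356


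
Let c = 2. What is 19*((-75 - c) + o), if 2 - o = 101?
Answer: -3344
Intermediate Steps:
o = -99 (o = 2 - 1*101 = 2 - 101 = -99)
19*((-75 - c) + o) = 19*((-75 - 1*2) - 99) = 19*((-75 - 2) - 99) = 19*(-77 - 99) = 19*(-176) = -3344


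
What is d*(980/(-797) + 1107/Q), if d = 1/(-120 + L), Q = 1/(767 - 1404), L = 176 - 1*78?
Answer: 562012703/17534 ≈ 32053.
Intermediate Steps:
L = 98 (L = 176 - 78 = 98)
Q = -1/637 (Q = 1/(-637) = -1/637 ≈ -0.0015699)
d = -1/22 (d = 1/(-120 + 98) = 1/(-22) = -1/22 ≈ -0.045455)
d*(980/(-797) + 1107/Q) = -(980/(-797) + 1107/(-1/637))/22 = -(980*(-1/797) + 1107*(-637))/22 = -(-980/797 - 705159)/22 = -1/22*(-562012703/797) = 562012703/17534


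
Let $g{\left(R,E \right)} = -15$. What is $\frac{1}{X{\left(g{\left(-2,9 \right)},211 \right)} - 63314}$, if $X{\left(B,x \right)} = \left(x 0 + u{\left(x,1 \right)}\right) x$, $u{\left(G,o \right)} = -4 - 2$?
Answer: $- \frac{1}{64580} \approx -1.5485 \cdot 10^{-5}$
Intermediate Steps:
$u{\left(G,o \right)} = -6$
$X{\left(B,x \right)} = - 6 x$ ($X{\left(B,x \right)} = \left(x 0 - 6\right) x = \left(0 - 6\right) x = - 6 x$)
$\frac{1}{X{\left(g{\left(-2,9 \right)},211 \right)} - 63314} = \frac{1}{\left(-6\right) 211 - 63314} = \frac{1}{-1266 - 63314} = \frac{1}{-64580} = - \frac{1}{64580}$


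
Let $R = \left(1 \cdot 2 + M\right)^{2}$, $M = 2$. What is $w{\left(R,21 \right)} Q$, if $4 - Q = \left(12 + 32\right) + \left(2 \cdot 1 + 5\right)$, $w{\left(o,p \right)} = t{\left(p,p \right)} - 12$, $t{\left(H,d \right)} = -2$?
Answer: $658$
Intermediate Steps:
$R = 16$ ($R = \left(1 \cdot 2 + 2\right)^{2} = \left(2 + 2\right)^{2} = 4^{2} = 16$)
$w{\left(o,p \right)} = -14$ ($w{\left(o,p \right)} = -2 - 12 = -14$)
$Q = -47$ ($Q = 4 - \left(\left(12 + 32\right) + \left(2 \cdot 1 + 5\right)\right) = 4 - \left(44 + \left(2 + 5\right)\right) = 4 - \left(44 + 7\right) = 4 - 51 = -47$)
$w{\left(R,21 \right)} Q = \left(-14\right) \left(-47\right) = 658$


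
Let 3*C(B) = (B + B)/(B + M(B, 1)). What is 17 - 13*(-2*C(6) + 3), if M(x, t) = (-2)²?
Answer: -58/5 ≈ -11.600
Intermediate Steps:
M(x, t) = 4
C(B) = 2*B/(3*(4 + B)) (C(B) = ((B + B)/(B + 4))/3 = ((2*B)/(4 + B))/3 = (2*B/(4 + B))/3 = 2*B/(3*(4 + B)))
17 - 13*(-2*C(6) + 3) = 17 - 13*(-4*6/(3*(4 + 6)) + 3) = 17 - 13*(-4*6/(3*10) + 3) = 17 - 13*(-2*⅖ + 3) = 17 - 13*(-⅘ + 3) = 17 - 13*11/5 = 17 - 143/5 = -58/5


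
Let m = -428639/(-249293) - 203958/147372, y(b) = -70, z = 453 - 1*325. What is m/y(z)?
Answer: -2054014169/428619426620 ≈ -0.0047922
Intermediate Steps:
z = 128 (z = 453 - 325 = 128)
m = 2054014169/6123134666 (m = -428639*(-1/249293) - 203958*1/147372 = 428639/249293 - 33993/24562 = 2054014169/6123134666 ≈ 0.33545)
m/y(z) = (2054014169/6123134666)/(-70) = (2054014169/6123134666)*(-1/70) = -2054014169/428619426620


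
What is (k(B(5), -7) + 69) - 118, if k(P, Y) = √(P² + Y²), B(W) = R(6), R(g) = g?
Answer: -49 + √85 ≈ -39.780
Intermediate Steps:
B(W) = 6
(k(B(5), -7) + 69) - 118 = (√(6² + (-7)²) + 69) - 118 = (√(36 + 49) + 69) - 118 = (√85 + 69) - 118 = (69 + √85) - 118 = -49 + √85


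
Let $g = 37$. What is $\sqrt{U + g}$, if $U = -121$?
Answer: $2 i \sqrt{21} \approx 9.1651 i$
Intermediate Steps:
$\sqrt{U + g} = \sqrt{-121 + 37} = \sqrt{-84} = 2 i \sqrt{21}$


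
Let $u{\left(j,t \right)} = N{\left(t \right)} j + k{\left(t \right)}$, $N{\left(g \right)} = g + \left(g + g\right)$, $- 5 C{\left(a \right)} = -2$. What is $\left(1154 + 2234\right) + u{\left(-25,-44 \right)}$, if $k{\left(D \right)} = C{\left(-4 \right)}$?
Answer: $\frac{33442}{5} \approx 6688.4$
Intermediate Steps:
$C{\left(a \right)} = \frac{2}{5}$ ($C{\left(a \right)} = \left(- \frac{1}{5}\right) \left(-2\right) = \frac{2}{5}$)
$k{\left(D \right)} = \frac{2}{5}$
$N{\left(g \right)} = 3 g$ ($N{\left(g \right)} = g + 2 g = 3 g$)
$u{\left(j,t \right)} = \frac{2}{5} + 3 j t$ ($u{\left(j,t \right)} = 3 t j + \frac{2}{5} = 3 j t + \frac{2}{5} = \frac{2}{5} + 3 j t$)
$\left(1154 + 2234\right) + u{\left(-25,-44 \right)} = \left(1154 + 2234\right) + \left(\frac{2}{5} + 3 \left(-25\right) \left(-44\right)\right) = 3388 + \left(\frac{2}{5} + 3300\right) = 3388 + \frac{16502}{5} = \frac{33442}{5}$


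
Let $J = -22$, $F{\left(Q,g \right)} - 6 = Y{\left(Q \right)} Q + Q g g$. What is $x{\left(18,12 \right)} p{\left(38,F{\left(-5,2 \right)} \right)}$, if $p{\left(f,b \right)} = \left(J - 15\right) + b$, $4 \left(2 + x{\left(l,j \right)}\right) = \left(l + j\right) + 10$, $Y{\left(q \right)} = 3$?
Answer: $-528$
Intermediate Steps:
$F{\left(Q,g \right)} = 6 + 3 Q + Q g^{2}$ ($F{\left(Q,g \right)} = 6 + \left(3 Q + Q g g\right) = 6 + \left(3 Q + Q g^{2}\right) = 6 + 3 Q + Q g^{2}$)
$x{\left(l,j \right)} = \frac{1}{2} + \frac{j}{4} + \frac{l}{4}$ ($x{\left(l,j \right)} = -2 + \frac{\left(l + j\right) + 10}{4} = -2 + \frac{\left(j + l\right) + 10}{4} = -2 + \frac{10 + j + l}{4} = -2 + \left(\frac{5}{2} + \frac{j}{4} + \frac{l}{4}\right) = \frac{1}{2} + \frac{j}{4} + \frac{l}{4}$)
$p{\left(f,b \right)} = -37 + b$ ($p{\left(f,b \right)} = \left(-22 - 15\right) + b = -37 + b$)
$x{\left(18,12 \right)} p{\left(38,F{\left(-5,2 \right)} \right)} = \left(\frac{1}{2} + \frac{1}{4} \cdot 12 + \frac{1}{4} \cdot 18\right) \left(-37 + \left(6 + 3 \left(-5\right) - 5 \cdot 2^{2}\right)\right) = \left(\frac{1}{2} + 3 + \frac{9}{2}\right) \left(-37 - 29\right) = 8 \left(-37 - 29\right) = 8 \left(-66\right) = -528$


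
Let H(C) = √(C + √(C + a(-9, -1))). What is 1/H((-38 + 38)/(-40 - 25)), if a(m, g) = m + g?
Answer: -10^(¾)*I^(3/2)/10 ≈ 0.39764 - 0.39764*I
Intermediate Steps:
a(m, g) = g + m
H(C) = √(C + √(-10 + C)) (H(C) = √(C + √(C + (-1 - 9))) = √(C + √(C - 10)) = √(C + √(-10 + C)))
1/H((-38 + 38)/(-40 - 25)) = 1/(√((-38 + 38)/(-40 - 25) + √(-10 + (-38 + 38)/(-40 - 25)))) = 1/(√(0/(-65) + √(-10 + 0/(-65)))) = 1/(√(0*(-1/65) + √(-10 + 0*(-1/65)))) = 1/(√(0 + √(-10 + 0))) = 1/(√(0 + √(-10))) = 1/(√(0 + I*√10)) = 1/(√(I*√10)) = 1/(10^(¼)*√I) = -10^(¾)*I^(3/2)/10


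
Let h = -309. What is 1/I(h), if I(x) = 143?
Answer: 1/143 ≈ 0.0069930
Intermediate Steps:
1/I(h) = 1/143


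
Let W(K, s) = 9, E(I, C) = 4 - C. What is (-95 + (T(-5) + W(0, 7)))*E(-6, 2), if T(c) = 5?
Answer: -162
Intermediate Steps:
(-95 + (T(-5) + W(0, 7)))*E(-6, 2) = (-95 + (5 + 9))*(4 - 1*2) = (-95 + 14)*(4 - 2) = -81*2 = -162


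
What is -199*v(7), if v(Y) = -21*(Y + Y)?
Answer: 58506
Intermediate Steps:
v(Y) = -42*Y
-199*v(7) = -(-8358)*7 = -199*(-294) = 58506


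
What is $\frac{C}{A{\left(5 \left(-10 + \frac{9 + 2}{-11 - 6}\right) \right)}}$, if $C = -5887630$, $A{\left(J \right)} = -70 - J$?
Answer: $\frac{20017942}{57} \approx 3.5119 \cdot 10^{5}$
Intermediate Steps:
$\frac{C}{A{\left(5 \left(-10 + \frac{9 + 2}{-11 - 6}\right) \right)}} = - \frac{5887630}{-70 - 5 \left(-10 + \frac{9 + 2}{-11 - 6}\right)} = - \frac{5887630}{-70 - 5 \left(-10 + \frac{11}{-17}\right)} = - \frac{5887630}{-70 - 5 \left(-10 + 11 \left(- \frac{1}{17}\right)\right)} = - \frac{5887630}{-70 - 5 \left(-10 - \frac{11}{17}\right)} = - \frac{5887630}{-70 - 5 \left(- \frac{181}{17}\right)} = - \frac{5887630}{-70 - - \frac{905}{17}} = - \frac{5887630}{-70 + \frac{905}{17}} = - \frac{5887630}{- \frac{285}{17}} = \left(-5887630\right) \left(- \frac{17}{285}\right) = \frac{20017942}{57}$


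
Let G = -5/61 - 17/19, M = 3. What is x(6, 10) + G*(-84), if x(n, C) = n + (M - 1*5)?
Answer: 99724/1159 ≈ 86.043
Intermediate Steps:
x(n, C) = -2 + n (x(n, C) = n + (3 - 1*5) = n + (3 - 5) = n - 2 = -2 + n)
G = -1132/1159 (G = -5*1/61 - 17*1/19 = -5/61 - 17/19 = -1132/1159 ≈ -0.97670)
x(6, 10) + G*(-84) = (-2 + 6) - 1132/1159*(-84) = 4 + 95088/1159 = 99724/1159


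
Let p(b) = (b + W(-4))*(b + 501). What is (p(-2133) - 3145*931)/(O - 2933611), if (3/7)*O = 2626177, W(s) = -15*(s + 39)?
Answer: 4229583/9582406 ≈ 0.44139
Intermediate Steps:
W(s) = -585 - 15*s (W(s) = -15*(39 + s) = -585 - 15*s)
p(b) = (-525 + b)*(501 + b) (p(b) = (b + (-585 - 15*(-4)))*(b + 501) = (b + (-585 + 60))*(501 + b) = (b - 525)*(501 + b) = (-525 + b)*(501 + b))
O = 18383239/3 (O = (7/3)*2626177 = 18383239/3 ≈ 6.1277e+6)
(p(-2133) - 3145*931)/(O - 2933611) = ((-263025 + (-2133)² - 24*(-2133)) - 3145*931)/(18383239/3 - 2933611) = ((-263025 + 4549689 + 51192) - 2927995)/(9582406/3) = (4337856 - 2927995)*(3/9582406) = 1409861*(3/9582406) = 4229583/9582406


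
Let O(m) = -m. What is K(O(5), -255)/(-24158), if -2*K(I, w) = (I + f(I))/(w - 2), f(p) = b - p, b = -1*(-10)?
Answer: -5/6208606 ≈ -8.0533e-7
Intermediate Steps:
b = 10
f(p) = 10 - p
K(I, w) = -5/(-2 + w) (K(I, w) = -(I + (10 - I))/(2*(w - 2)) = -5/(-2 + w))
K(O(5), -255)/(-24158) = -5/(-2 - 255)/(-24158) = -5/(-257)*(-1/24158) = -5*(-1/257)*(-1/24158) = (5/257)*(-1/24158) = -5/6208606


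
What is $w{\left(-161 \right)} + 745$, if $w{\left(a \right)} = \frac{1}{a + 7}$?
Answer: $\frac{114729}{154} \approx 744.99$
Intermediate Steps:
$w{\left(a \right)} = \frac{1}{7 + a}$
$w{\left(-161 \right)} + 745 = \frac{1}{7 - 161} + 745 = \frac{1}{-154} + 745 = - \frac{1}{154} + 745 = \frac{114729}{154}$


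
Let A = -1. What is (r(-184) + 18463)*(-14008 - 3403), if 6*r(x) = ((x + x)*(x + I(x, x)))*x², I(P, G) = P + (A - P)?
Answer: -20066414794519/3 ≈ -6.6888e+12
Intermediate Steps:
I(P, G) = -1 (I(P, G) = P + (-1 - P) = -1)
r(x) = x³*(-1 + x)/3 (r(x) = (((x + x)*(x - 1))*x²)/6 = (((2*x)*(-1 + x))*x²)/6 = ((2*x*(-1 + x))*x²)/6 = (2*x³*(-1 + x))/6 = x³*(-1 + x)/3)
(r(-184) + 18463)*(-14008 - 3403) = ((⅓)*(-184)³*(-1 - 184) + 18463)*(-14008 - 3403) = ((⅓)*(-6229504)*(-185) + 18463)*(-17411) = (1152458240/3 + 18463)*(-17411) = (1152513629/3)*(-17411) = -20066414794519/3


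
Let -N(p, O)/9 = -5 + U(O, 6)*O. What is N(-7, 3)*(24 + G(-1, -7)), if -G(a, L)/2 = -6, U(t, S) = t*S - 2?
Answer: -13932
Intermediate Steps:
U(t, S) = -2 + S*t (U(t, S) = S*t - 2 = -2 + S*t)
G(a, L) = 12 (G(a, L) = -2*(-6) = 12)
N(p, O) = 45 - 9*O*(-2 + 6*O) (N(p, O) = -9*(-5 + (-2 + 6*O)*O) = -9*(-5 + O*(-2 + 6*O)) = 45 - 9*O*(-2 + 6*O))
N(-7, 3)*(24 + G(-1, -7)) = (45 - 54*3**2 + 18*3)*(24 + 12) = (45 - 54*9 + 54)*36 = (45 - 486 + 54)*36 = -387*36 = -13932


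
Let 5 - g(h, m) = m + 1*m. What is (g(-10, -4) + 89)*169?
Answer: 17238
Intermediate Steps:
g(h, m) = 5 - 2*m (g(h, m) = 5 - (m + 1*m) = 5 - (m + m) = 5 - 2*m)
(g(-10, -4) + 89)*169 = ((5 - 2*(-4)) + 89)*169 = ((5 + 8) + 89)*169 = (13 + 89)*169 = 102*169 = 17238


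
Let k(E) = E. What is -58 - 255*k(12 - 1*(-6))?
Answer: -4648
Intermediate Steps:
-58 - 255*k(12 - 1*(-6)) = -58 - 255*(12 - 1*(-6)) = -58 - 255*(12 + 6) = -58 - 255*18 = -58 - 4590 = -4648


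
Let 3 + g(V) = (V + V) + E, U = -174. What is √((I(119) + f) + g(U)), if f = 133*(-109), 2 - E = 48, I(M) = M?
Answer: 5*I*√591 ≈ 121.55*I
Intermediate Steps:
E = -46 (E = 2 - 1*48 = 2 - 48 = -46)
f = -14497
g(V) = -49 + 2*V (g(V) = -3 + ((V + V) - 46) = -3 + (2*V - 46) = -3 + (-46 + 2*V) = -49 + 2*V)
√((I(119) + f) + g(U)) = √((119 - 14497) + (-49 + 2*(-174))) = √(-14378 + (-49 - 348)) = √(-14378 - 397) = √(-14775) = 5*I*√591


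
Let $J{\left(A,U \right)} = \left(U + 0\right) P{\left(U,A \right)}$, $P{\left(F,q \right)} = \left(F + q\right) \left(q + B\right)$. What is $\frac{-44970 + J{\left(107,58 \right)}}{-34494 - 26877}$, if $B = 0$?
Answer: $- \frac{36260}{2273} \approx -15.952$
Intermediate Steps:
$P{\left(F,q \right)} = q \left(F + q\right)$ ($P{\left(F,q \right)} = \left(F + q\right) \left(q + 0\right) = \left(F + q\right) q = q \left(F + q\right)$)
$J{\left(A,U \right)} = A U \left(A + U\right)$ ($J{\left(A,U \right)} = \left(U + 0\right) A \left(U + A\right) = U A \left(A + U\right) = A U \left(A + U\right)$)
$\frac{-44970 + J{\left(107,58 \right)}}{-34494 - 26877} = \frac{-44970 + 107 \cdot 58 \left(107 + 58\right)}{-34494 - 26877} = \frac{-44970 + 107 \cdot 58 \cdot 165}{-61371} = \left(-44970 + 1023990\right) \left(- \frac{1}{61371}\right) = 979020 \left(- \frac{1}{61371}\right) = - \frac{36260}{2273}$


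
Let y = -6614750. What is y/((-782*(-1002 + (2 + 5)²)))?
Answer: -3307375/372623 ≈ -8.8759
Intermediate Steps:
y/((-782*(-1002 + (2 + 5)²))) = -6614750*(-1/(782*(-1002 + (2 + 5)²))) = -6614750*(-1/(782*(-1002 + 7²))) = -6614750*(-1/(782*(-1002 + 49))) = -6614750/((-782*(-953))) = -6614750/745246 = -6614750*1/745246 = -3307375/372623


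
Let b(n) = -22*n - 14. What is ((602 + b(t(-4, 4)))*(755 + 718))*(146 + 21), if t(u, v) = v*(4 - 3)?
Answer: 122995500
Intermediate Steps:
t(u, v) = v (t(u, v) = v*1 = v)
b(n) = -14 - 22*n
((602 + b(t(-4, 4)))*(755 + 718))*(146 + 21) = ((602 + (-14 - 22*4))*(755 + 718))*(146 + 21) = ((602 + (-14 - 88))*1473)*167 = ((602 - 102)*1473)*167 = (500*1473)*167 = 736500*167 = 122995500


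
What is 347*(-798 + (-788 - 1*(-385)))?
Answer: -416747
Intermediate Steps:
347*(-798 + (-788 - 1*(-385))) = 347*(-798 + (-788 + 385)) = 347*(-798 - 403) = 347*(-1201) = -416747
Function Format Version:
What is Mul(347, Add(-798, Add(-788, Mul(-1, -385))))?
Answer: -416747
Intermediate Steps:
Mul(347, Add(-798, Add(-788, Mul(-1, -385)))) = Mul(347, Add(-798, Add(-788, 385))) = Mul(347, Add(-798, -403)) = Mul(347, -1201) = -416747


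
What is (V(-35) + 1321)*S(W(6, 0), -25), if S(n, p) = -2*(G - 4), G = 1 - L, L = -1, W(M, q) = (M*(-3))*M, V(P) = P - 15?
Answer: 5084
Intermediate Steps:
V(P) = -15 + P
W(M, q) = -3*M² (W(M, q) = (-3*M)*M = -3*M²)
G = 2 (G = 1 - 1*(-1) = 1 + 1 = 2)
S(n, p) = 4 (S(n, p) = -2*(2 - 4) = -2*(-2) = 4)
(V(-35) + 1321)*S(W(6, 0), -25) = ((-15 - 35) + 1321)*4 = (-50 + 1321)*4 = 1271*4 = 5084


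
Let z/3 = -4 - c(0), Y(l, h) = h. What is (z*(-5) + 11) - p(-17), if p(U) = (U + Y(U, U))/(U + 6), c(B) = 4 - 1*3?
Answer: 912/11 ≈ 82.909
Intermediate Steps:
c(B) = 1 (c(B) = 4 - 3 = 1)
p(U) = 2*U/(6 + U) (p(U) = (U + U)/(U + 6) = (2*U)/(6 + U) = 2*U/(6 + U))
z = -15 (z = 3*(-4 - 1*1) = 3*(-4 - 1) = 3*(-5) = -15)
(z*(-5) + 11) - p(-17) = (-15*(-5) + 11) - 2*(-17)/(6 - 17) = (75 + 11) - 2*(-17)/(-11) = 86 - 2*(-17)*(-1)/11 = 86 - 1*34/11 = 86 - 34/11 = 912/11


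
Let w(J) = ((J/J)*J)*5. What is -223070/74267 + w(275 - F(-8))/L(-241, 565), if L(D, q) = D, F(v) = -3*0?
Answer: -155876995/17898347 ≈ -8.7090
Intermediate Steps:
F(v) = 0
w(J) = 5*J (w(J) = (1*J)*5 = J*5 = 5*J)
-223070/74267 + w(275 - F(-8))/L(-241, 565) = -223070/74267 + (5*(275 - 1*0))/(-241) = -223070*1/74267 + (5*(275 + 0))*(-1/241) = -223070/74267 + (5*275)*(-1/241) = -223070/74267 + 1375*(-1/241) = -223070/74267 - 1375/241 = -155876995/17898347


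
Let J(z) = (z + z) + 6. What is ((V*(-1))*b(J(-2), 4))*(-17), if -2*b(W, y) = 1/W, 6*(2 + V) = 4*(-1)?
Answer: 34/3 ≈ 11.333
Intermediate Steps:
J(z) = 6 + 2*z (J(z) = 2*z + 6 = 6 + 2*z)
V = -8/3 (V = -2 + (4*(-1))/6 = -2 + (⅙)*(-4) = -2 - ⅔ = -8/3 ≈ -2.6667)
b(W, y) = -1/(2*W)
((V*(-1))*b(J(-2), 4))*(-17) = ((-8/3*(-1))*(-1/(2*(6 + 2*(-2)))))*(-17) = (8*(-1/(2*(6 - 4)))/3)*(-17) = (8*(-½/2)/3)*(-17) = (8*(-½*½)/3)*(-17) = ((8/3)*(-¼))*(-17) = -⅔*(-17) = 34/3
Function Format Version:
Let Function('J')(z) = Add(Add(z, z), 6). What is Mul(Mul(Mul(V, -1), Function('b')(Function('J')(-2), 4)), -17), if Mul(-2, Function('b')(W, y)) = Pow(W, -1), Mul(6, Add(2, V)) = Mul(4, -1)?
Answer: Rational(34, 3) ≈ 11.333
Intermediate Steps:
Function('J')(z) = Add(6, Mul(2, z)) (Function('J')(z) = Add(Mul(2, z), 6) = Add(6, Mul(2, z)))
V = Rational(-8, 3) (V = Add(-2, Mul(Rational(1, 6), Mul(4, -1))) = Add(-2, Mul(Rational(1, 6), -4)) = Add(-2, Rational(-2, 3)) = Rational(-8, 3) ≈ -2.6667)
Function('b')(W, y) = Mul(Rational(-1, 2), Pow(W, -1))
Mul(Mul(Mul(V, -1), Function('b')(Function('J')(-2), 4)), -17) = Mul(Mul(Mul(Rational(-8, 3), -1), Mul(Rational(-1, 2), Pow(Add(6, Mul(2, -2)), -1))), -17) = Mul(Mul(Rational(8, 3), Mul(Rational(-1, 2), Pow(Add(6, -4), -1))), -17) = Mul(Mul(Rational(8, 3), Mul(Rational(-1, 2), Pow(2, -1))), -17) = Mul(Mul(Rational(8, 3), Mul(Rational(-1, 2), Rational(1, 2))), -17) = Mul(Mul(Rational(8, 3), Rational(-1, 4)), -17) = Mul(Rational(-2, 3), -17) = Rational(34, 3)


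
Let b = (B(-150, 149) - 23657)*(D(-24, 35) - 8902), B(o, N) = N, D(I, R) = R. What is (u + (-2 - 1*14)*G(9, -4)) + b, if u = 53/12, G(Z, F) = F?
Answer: 2501346053/12 ≈ 2.0845e+8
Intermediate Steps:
b = 208445436 (b = (149 - 23657)*(35 - 8902) = -23508*(-8867) = 208445436)
u = 53/12 (u = 53*(1/12) = 53/12 ≈ 4.4167)
(u + (-2 - 1*14)*G(9, -4)) + b = (53/12 + (-2 - 1*14)*(-4)) + 208445436 = (53/12 + (-2 - 14)*(-4)) + 208445436 = (53/12 - 16*(-4)) + 208445436 = (53/12 + 64) + 208445436 = 821/12 + 208445436 = 2501346053/12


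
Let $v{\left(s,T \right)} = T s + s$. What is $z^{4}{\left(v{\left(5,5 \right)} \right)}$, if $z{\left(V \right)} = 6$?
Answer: $1296$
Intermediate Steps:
$v{\left(s,T \right)} = s + T s$
$z^{4}{\left(v{\left(5,5 \right)} \right)} = 6^{4} = 1296$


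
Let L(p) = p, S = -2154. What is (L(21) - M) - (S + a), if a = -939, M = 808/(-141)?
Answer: 439882/141 ≈ 3119.7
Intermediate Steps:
M = -808/141 (M = 808*(-1/141) = -808/141 ≈ -5.7305)
(L(21) - M) - (S + a) = (21 - 1*(-808/141)) - (-2154 - 939) = (21 + 808/141) - 1*(-3093) = 3769/141 + 3093 = 439882/141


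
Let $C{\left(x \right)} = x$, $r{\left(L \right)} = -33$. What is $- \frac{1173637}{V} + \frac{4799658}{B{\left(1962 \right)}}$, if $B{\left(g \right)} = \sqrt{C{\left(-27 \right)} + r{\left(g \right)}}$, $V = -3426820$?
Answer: $\frac{1173637}{3426820} - \frac{799943 i \sqrt{15}}{5} \approx 0.34249 - 6.1963 \cdot 10^{5} i$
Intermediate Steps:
$B{\left(g \right)} = 2 i \sqrt{15}$ ($B{\left(g \right)} = \sqrt{-27 - 33} = \sqrt{-60} = 2 i \sqrt{15}$)
$- \frac{1173637}{V} + \frac{4799658}{B{\left(1962 \right)}} = - \frac{1173637}{-3426820} + \frac{4799658}{2 i \sqrt{15}} = \left(-1173637\right) \left(- \frac{1}{3426820}\right) + 4799658 \left(- \frac{i \sqrt{15}}{30}\right) = \frac{1173637}{3426820} - \frac{799943 i \sqrt{15}}{5}$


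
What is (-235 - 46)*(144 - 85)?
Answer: -16579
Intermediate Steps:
(-235 - 46)*(144 - 85) = -281*59 = -16579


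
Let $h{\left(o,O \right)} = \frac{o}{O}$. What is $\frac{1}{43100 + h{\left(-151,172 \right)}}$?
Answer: $\frac{172}{7413049} \approx 2.3202 \cdot 10^{-5}$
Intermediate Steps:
$\frac{1}{43100 + h{\left(-151,172 \right)}} = \frac{1}{43100 - \frac{151}{172}} = \frac{1}{\frac{7413049}{172}} = \frac{172}{7413049}$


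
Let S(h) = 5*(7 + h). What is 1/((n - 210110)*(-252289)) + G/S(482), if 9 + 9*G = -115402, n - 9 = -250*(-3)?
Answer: -6095657528737424/1162237082430195 ≈ -5.2448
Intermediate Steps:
S(h) = 35 + 5*h
n = 759 (n = 9 - 250*(-3) = 9 + 750 = 759)
G = -115411/9 (G = -1 + (1/9)*(-115402) = -1 - 115402/9 = -115411/9 ≈ -12823.)
1/((n - 210110)*(-252289)) + G/S(482) = 1/((759 - 210110)*(-252289)) - 115411/(9*(35 + 5*482)) = -1/252289/(-209351) - 115411/(9*(35 + 2410)) = -1/209351*(-1/252289) - 115411/9/2445 = 1/52816954439 - 115411/9*1/2445 = 1/52816954439 - 115411/22005 = -6095657528737424/1162237082430195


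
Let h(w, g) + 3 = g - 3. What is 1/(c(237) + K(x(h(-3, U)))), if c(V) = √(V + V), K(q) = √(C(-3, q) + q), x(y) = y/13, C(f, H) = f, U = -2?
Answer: 13/(13*√474 + I*√611) ≈ 0.045584 - 0.0039811*I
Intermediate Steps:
h(w, g) = -6 + g (h(w, g) = -3 + (g - 3) = -3 + (-3 + g) = -6 + g)
x(y) = y/13 (x(y) = y*(1/13) = y/13)
K(q) = √(-3 + q)
c(V) = √2*√V (c(V) = √(2*V) = √2*√V)
1/(c(237) + K(x(h(-3, U)))) = 1/(√2*√237 + √(-3 + (-6 - 2)/13)) = 1/(√474 + √(-3 + (1/13)*(-8))) = 1/(√474 + √(-3 - 8/13)) = 1/(√474 + √(-47/13)) = 1/(√474 + I*√611/13)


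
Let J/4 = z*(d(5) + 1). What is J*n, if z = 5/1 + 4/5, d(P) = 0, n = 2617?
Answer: 303572/5 ≈ 60714.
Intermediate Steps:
z = 29/5 (z = 5*1 + 4*(1/5) = 5 + 4/5 = 29/5 ≈ 5.8000)
J = 116/5 (J = 4*(29*(0 + 1)/5) = 4*((29/5)*1) = 4*(29/5) = 116/5 ≈ 23.200)
J*n = (116/5)*2617 = 303572/5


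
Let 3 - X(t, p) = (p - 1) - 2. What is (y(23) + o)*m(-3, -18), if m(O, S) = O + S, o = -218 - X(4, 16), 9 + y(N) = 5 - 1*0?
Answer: 4452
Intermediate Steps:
y(N) = -4 (y(N) = -9 + (5 - 1*0) = -9 + (5 + 0) = -9 + 5 = -4)
X(t, p) = 6 - p (X(t, p) = 3 - ((p - 1) - 2) = 3 - ((-1 + p) - 2) = 3 - (-3 + p) = 3 + (3 - p) = 6 - p)
o = -208 (o = -218 - (6 - 1*16) = -218 - (6 - 16) = -218 - 1*(-10) = -218 + 10 = -208)
(y(23) + o)*m(-3, -18) = (-4 - 208)*(-3 - 18) = -212*(-21) = 4452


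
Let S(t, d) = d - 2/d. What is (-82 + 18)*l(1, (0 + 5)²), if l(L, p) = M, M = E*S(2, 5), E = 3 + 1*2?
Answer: -1472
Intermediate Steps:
E = 5 (E = 3 + 2 = 5)
M = 23 (M = 5*(5 - 2/5) = 5*(5 - 2*⅕) = 5*(5 - ⅖) = 5*(23/5) = 23)
l(L, p) = 23
(-82 + 18)*l(1, (0 + 5)²) = (-82 + 18)*23 = -64*23 = -1472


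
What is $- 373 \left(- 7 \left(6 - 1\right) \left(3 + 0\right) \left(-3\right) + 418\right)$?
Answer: $-273409$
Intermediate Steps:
$- 373 \left(- 7 \left(6 - 1\right) \left(3 + 0\right) \left(-3\right) + 418\right) = - 373 \left(\left(-7\right) 5 \cdot 3 \left(-3\right) + 418\right) = - 373 \left(\left(-35\right) \left(-9\right) + 418\right) = - 373 \left(315 + 418\right) = \left(-373\right) 733 = -273409$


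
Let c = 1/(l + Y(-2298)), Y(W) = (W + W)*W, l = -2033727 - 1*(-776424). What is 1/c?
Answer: 9304305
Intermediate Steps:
l = -1257303 (l = -2033727 + 776424 = -1257303)
Y(W) = 2*W² (Y(W) = (2*W)*W = 2*W²)
c = 1/9304305 (c = 1/(-1257303 + 2*(-2298)²) = 1/(-1257303 + 2*5280804) = 1/(-1257303 + 10561608) = 1/9304305 ≈ 1.0748e-7)
1/c = 1/(1/9304305) = 9304305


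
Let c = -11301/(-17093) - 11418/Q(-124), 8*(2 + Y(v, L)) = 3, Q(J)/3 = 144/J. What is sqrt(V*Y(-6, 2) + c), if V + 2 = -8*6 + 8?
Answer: sqrt(35196863525255)/102558 ≈ 57.847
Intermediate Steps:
V = -42 (V = -2 + (-8*6 + 8) = -2 + (-48 + 8) = -2 - 40 = -42)
Q(J) = 432/J (Q(J) = 3*(144/J) = 432/J)
Y(v, L) = -13/8 (Y(v, L) = -2 + (1/8)*3 = -2 + 3/8 = -13/8)
c = 1008570767/307674 (c = -11301/(-17093) - 11418/(432/(-124)) = -11301*(-1/17093) - 11418/(432*(-1/124)) = 11301/17093 - 11418/(-108/31) = 11301/17093 - 11418*(-31/108) = 11301/17093 + 58993/18 = 1008570767/307674 ≈ 3278.1)
sqrt(V*Y(-6, 2) + c) = sqrt(-42*(-13/8) + 1008570767/307674) = sqrt(273/4 + 1008570767/307674) = sqrt(2059139035/615348) = sqrt(35196863525255)/102558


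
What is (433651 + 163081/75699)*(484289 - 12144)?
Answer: 15499155912328850/75699 ≈ 2.0475e+11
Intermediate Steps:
(433651 + 163081/75699)*(484289 - 12144) = (433651 + 163081*(1/75699))*472145 = (433651 + 163081/75699)*472145 = (32827110130/75699)*472145 = 15499155912328850/75699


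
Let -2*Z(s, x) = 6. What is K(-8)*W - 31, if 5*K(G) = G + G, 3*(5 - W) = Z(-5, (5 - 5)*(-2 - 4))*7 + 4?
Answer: -977/15 ≈ -65.133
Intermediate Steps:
Z(s, x) = -3 (Z(s, x) = -½*6 = -3)
W = 32/3 (W = 5 - (-3*7 + 4)/3 = 5 - (-21 + 4)/3 = 5 - ⅓*(-17) = 5 + 17/3 = 32/3 ≈ 10.667)
K(G) = 2*G/5 (K(G) = (G + G)/5 = (2*G)/5 = 2*G/5)
K(-8)*W - 31 = ((⅖)*(-8))*(32/3) - 31 = -16/5*32/3 - 31 = -512/15 - 31 = -977/15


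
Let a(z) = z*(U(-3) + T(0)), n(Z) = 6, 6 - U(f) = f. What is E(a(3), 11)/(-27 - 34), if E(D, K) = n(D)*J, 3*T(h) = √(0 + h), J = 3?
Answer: -18/61 ≈ -0.29508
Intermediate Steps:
U(f) = 6 - f
T(h) = √h/3 (T(h) = √(0 + h)/3 = √h/3)
a(z) = 9*z (a(z) = z*((6 - 1*(-3)) + √0/3) = z*((6 + 3) + (⅓)*0) = z*(9 + 0) = z*9 = 9*z)
E(D, K) = 18 (E(D, K) = 6*3 = 18)
E(a(3), 11)/(-27 - 34) = 18/(-27 - 34) = 18/(-61) = -1/61*18 = -18/61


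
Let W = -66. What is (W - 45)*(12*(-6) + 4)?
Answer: 7548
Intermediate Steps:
(W - 45)*(12*(-6) + 4) = (-66 - 45)*(12*(-6) + 4) = -111*(-72 + 4) = -111*(-68) = 7548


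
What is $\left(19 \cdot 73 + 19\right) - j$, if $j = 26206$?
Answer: $-24800$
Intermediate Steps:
$\left(19 \cdot 73 + 19\right) - j = \left(19 \cdot 73 + 19\right) - 26206 = \left(1387 + 19\right) - 26206 = 1406 - 26206 = -24800$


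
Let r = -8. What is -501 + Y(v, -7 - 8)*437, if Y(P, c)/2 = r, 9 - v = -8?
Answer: -7493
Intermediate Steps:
v = 17 (v = 9 - 1*(-8) = 9 + 8 = 17)
Y(P, c) = -16 (Y(P, c) = 2*(-8) = -16)
-501 + Y(v, -7 - 8)*437 = -501 - 16*437 = -501 - 6992 = -7493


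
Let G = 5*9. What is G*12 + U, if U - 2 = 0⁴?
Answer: 542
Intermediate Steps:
G = 45
U = 2 (U = 2 + 0⁴ = 2 + 0 = 2)
G*12 + U = 45*12 + 2 = 540 + 2 = 542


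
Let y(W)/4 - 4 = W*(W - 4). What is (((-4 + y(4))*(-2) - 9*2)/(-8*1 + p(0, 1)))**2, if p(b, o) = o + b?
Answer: 36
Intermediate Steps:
p(b, o) = b + o
y(W) = 16 + 4*W*(-4 + W) (y(W) = 16 + 4*(W*(W - 4)) = 16 + 4*(W*(-4 + W)) = 16 + 4*W*(-4 + W))
(((-4 + y(4))*(-2) - 9*2)/(-8*1 + p(0, 1)))**2 = (((-4 + (16 - 16*4 + 4*4**2))*(-2) - 9*2)/(-8*1 + (0 + 1)))**2 = (((-4 + (16 - 64 + 4*16))*(-2) - 3*6)/(-8 + 1))**2 = (((-4 + (16 - 64 + 64))*(-2) - 18)/(-7))**2 = (((-4 + 16)*(-2) - 18)*(-1/7))**2 = ((12*(-2) - 18)*(-1/7))**2 = ((-24 - 18)*(-1/7))**2 = (-42*(-1/7))**2 = 6**2 = 36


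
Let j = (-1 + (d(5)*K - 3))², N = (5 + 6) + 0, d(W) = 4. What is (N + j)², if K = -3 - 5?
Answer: 1708249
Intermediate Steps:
N = 11 (N = 11 + 0 = 11)
K = -8
j = 1296 (j = (-1 + (4*(-8) - 3))² = (-1 + (-32 - 3))² = (-1 - 35)² = (-36)² = 1296)
(N + j)² = (11 + 1296)² = 1307² = 1708249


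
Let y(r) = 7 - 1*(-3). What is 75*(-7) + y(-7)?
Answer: -515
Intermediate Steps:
y(r) = 10 (y(r) = 7 + 3 = 10)
75*(-7) + y(-7) = 75*(-7) + 10 = -525 + 10 = -515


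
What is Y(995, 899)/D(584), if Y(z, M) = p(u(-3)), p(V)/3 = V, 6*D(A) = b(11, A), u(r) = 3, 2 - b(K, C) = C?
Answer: -9/97 ≈ -0.092783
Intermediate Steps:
b(K, C) = 2 - C
D(A) = 1/3 - A/6 (D(A) = (2 - A)/6 = 1/3 - A/6)
p(V) = 3*V
Y(z, M) = 9 (Y(z, M) = 3*3 = 9)
Y(995, 899)/D(584) = 9/(1/3 - 1/6*584) = 9/(1/3 - 292/3) = 9/(-97) = 9*(-1/97) = -9/97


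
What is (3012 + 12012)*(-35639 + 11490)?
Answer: -362814576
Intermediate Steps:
(3012 + 12012)*(-35639 + 11490) = 15024*(-24149) = -362814576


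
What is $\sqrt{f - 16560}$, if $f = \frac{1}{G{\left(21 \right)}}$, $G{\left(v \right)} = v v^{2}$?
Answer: $\frac{i \sqrt{3220605339}}{441} \approx 128.69 i$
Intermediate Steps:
$G{\left(v \right)} = v^{3}$
$f = \frac{1}{9261}$ ($f = \frac{1}{21^{3}} = \frac{1}{9261} \approx 0.00010798$)
$\sqrt{f - 16560} = \sqrt{\frac{1}{9261} - 16560} = \sqrt{- \frac{153362159}{9261}} = \frac{i \sqrt{3220605339}}{441}$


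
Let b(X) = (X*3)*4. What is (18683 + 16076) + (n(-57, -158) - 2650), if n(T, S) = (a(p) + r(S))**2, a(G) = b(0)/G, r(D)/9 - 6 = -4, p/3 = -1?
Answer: 32433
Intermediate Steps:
p = -3 (p = 3*(-1) = -3)
r(D) = 18 (r(D) = 54 + 9*(-4) = 54 - 36 = 18)
b(X) = 12*X (b(X) = (3*X)*4 = 12*X)
a(G) = 0 (a(G) = (12*0)/G = 0/G = 0)
n(T, S) = 324 (n(T, S) = (0 + 18)**2 = 18**2 = 324)
(18683 + 16076) + (n(-57, -158) - 2650) = (18683 + 16076) + (324 - 2650) = 34759 - 2326 = 32433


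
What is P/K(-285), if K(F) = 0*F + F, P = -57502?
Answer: 57502/285 ≈ 201.76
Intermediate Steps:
K(F) = F (K(F) = 0 + F = F)
P/K(-285) = -57502/(-285) = -57502*(-1/285) = 57502/285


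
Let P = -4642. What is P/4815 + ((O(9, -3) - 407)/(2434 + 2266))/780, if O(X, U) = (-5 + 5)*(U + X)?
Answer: -1134635447/1176786000 ≈ -0.96418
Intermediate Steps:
O(X, U) = 0 (O(X, U) = 0*(U + X) = 0)
P/4815 + ((O(9, -3) - 407)/(2434 + 2266))/780 = -4642/4815 + ((0 - 407)/(2434 + 2266))/780 = -4642*1/4815 - 407/4700*(1/780) = -4642/4815 - 407*1/4700*(1/780) = -4642/4815 - 407/4700*1/780 = -4642/4815 - 407/3666000 = -1134635447/1176786000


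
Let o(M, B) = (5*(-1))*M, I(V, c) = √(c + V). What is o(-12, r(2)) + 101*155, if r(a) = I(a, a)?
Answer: 15715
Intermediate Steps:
I(V, c) = √(V + c)
r(a) = √2*√a (r(a) = √(a + a) = √(2*a) = √2*√a)
o(M, B) = -5*M
o(-12, r(2)) + 101*155 = -5*(-12) + 101*155 = 60 + 15655 = 15715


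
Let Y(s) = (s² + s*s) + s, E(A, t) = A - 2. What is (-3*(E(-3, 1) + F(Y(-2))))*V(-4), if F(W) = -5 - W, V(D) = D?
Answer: -192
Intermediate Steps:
E(A, t) = -2 + A
Y(s) = s + 2*s² (Y(s) = (s² + s²) + s = 2*s² + s = s + 2*s²)
(-3*(E(-3, 1) + F(Y(-2))))*V(-4) = -3*((-2 - 3) + (-5 - (-2)*(1 + 2*(-2))))*(-4) = -3*(-5 + (-5 - (-2)*(1 - 4)))*(-4) = -3*(-5 + (-5 - (-2)*(-3)))*(-4) = -3*(-5 + (-5 - 1*6))*(-4) = -3*(-5 + (-5 - 6))*(-4) = -3*(-5 - 11)*(-4) = -3*(-16)*(-4) = 48*(-4) = -192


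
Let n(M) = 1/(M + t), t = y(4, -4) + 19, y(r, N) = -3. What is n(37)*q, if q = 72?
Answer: 72/53 ≈ 1.3585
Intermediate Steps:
t = 16 (t = -3 + 19 = 16)
n(M) = 1/(16 + M) (n(M) = 1/(M + 16) = 1/(16 + M))
n(37)*q = 72/(16 + 37) = 72/53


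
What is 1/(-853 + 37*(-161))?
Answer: -1/6810 ≈ -0.00014684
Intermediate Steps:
1/(-853 + 37*(-161)) = 1/(-853 - 5957) = 1/(-6810) = -1/6810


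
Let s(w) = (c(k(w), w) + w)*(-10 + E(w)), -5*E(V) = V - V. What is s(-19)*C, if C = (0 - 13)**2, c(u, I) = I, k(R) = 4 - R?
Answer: 64220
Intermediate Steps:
C = 169 (C = (-13)**2 = 169)
E(V) = 0 (E(V) = -(V - V)/5 = -1/5*0 = 0)
s(w) = -20*w (s(w) = (w + w)*(-10 + 0) = (2*w)*(-10) = -20*w)
s(-19)*C = -20*(-19)*169 = 380*169 = 64220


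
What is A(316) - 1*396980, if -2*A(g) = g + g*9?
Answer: -398560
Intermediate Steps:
A(g) = -5*g (A(g) = -(g + g*9)/2 = -(g + 9*g)/2 = -5*g)
A(316) - 1*396980 = -5*316 - 1*396980 = -1580 - 396980 = -398560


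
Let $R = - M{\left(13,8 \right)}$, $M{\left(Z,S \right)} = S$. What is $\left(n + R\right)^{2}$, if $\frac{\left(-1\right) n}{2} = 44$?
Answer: $9216$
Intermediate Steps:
$n = -88$ ($n = \left(-2\right) 44 = -88$)
$R = -8$ ($R = \left(-1\right) 8 = -8$)
$\left(n + R\right)^{2} = \left(-88 - 8\right)^{2} = \left(-96\right)^{2} = 9216$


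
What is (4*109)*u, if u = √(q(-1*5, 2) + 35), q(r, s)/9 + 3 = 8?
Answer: 1744*√5 ≈ 3899.7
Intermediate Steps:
q(r, s) = 45 (q(r, s) = -27 + 9*8 = -27 + 72 = 45)
u = 4*√5 (u = √(45 + 35) = √80 = 4*√5 ≈ 8.9443)
(4*109)*u = (4*109)*(4*√5) = 436*(4*√5) = 1744*√5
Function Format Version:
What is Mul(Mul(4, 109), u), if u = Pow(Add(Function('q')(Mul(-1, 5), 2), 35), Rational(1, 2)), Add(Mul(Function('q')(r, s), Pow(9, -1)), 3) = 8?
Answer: Mul(1744, Pow(5, Rational(1, 2))) ≈ 3899.7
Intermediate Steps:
Function('q')(r, s) = 45 (Function('q')(r, s) = Add(-27, Mul(9, 8)) = Add(-27, 72) = 45)
u = Mul(4, Pow(5, Rational(1, 2))) (u = Pow(Add(45, 35), Rational(1, 2)) = Pow(80, Rational(1, 2)) = Mul(4, Pow(5, Rational(1, 2))) ≈ 8.9443)
Mul(Mul(4, 109), u) = Mul(Mul(4, 109), Mul(4, Pow(5, Rational(1, 2)))) = Mul(436, Mul(4, Pow(5, Rational(1, 2)))) = Mul(1744, Pow(5, Rational(1, 2)))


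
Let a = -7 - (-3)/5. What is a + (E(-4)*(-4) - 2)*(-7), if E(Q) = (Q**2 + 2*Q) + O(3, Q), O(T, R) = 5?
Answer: 1858/5 ≈ 371.60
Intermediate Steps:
E(Q) = 5 + Q**2 + 2*Q (E(Q) = (Q**2 + 2*Q) + 5 = 5 + Q**2 + 2*Q)
a = -32/5 (a = -7 - (-3)/5 = -7 - 1*(-3/5) = -7 + 3/5 = -32/5 ≈ -6.4000)
a + (E(-4)*(-4) - 2)*(-7) = -32/5 + ((5 + (-4)**2 + 2*(-4))*(-4) - 2)*(-7) = -32/5 + ((5 + 16 - 8)*(-4) - 2)*(-7) = -32/5 + (13*(-4) - 2)*(-7) = -32/5 + (-52 - 2)*(-7) = -32/5 - 54*(-7) = -32/5 + 378 = 1858/5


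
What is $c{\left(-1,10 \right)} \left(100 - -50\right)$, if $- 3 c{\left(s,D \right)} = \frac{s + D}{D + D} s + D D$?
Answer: $- \frac{9955}{2} \approx -4977.5$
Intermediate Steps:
$c{\left(s,D \right)} = - \frac{D^{2}}{3} - \frac{s \left(D + s\right)}{6 D}$ ($c{\left(s,D \right)} = - \frac{\frac{s + D}{D + D} s + D D}{3} = - \frac{\frac{D + s}{2 D} s + D^{2}}{3} = - \frac{\frac{s \left(D + s\right)}{2 D} + D^{2}}{3} = - \frac{D^{2} + \frac{s \left(D + s\right)}{2 D}}{3} = - \frac{D^{2}}{3} - \frac{s \left(D + s\right)}{6 D}$)
$c{\left(-1,10 \right)} \left(100 - -50\right) = \frac{- \left(-1\right)^{2} - 10 \left(-1 + 2 \cdot 10^{2}\right)}{6 \cdot 10} \left(100 - -50\right) = \frac{1}{6} \cdot \frac{1}{10} \left(\left(-1\right) 1 - 10 \left(-1 + 2 \cdot 100\right)\right) \left(100 + 50\right) = \frac{1}{6} \cdot \frac{1}{10} \left(-1 - 10 \left(-1 + 200\right)\right) 150 = \frac{1}{6} \cdot \frac{1}{10} \left(-1 - 10 \cdot 199\right) 150 = \frac{1}{6} \cdot \frac{1}{10} \left(-1 - 1990\right) 150 = \frac{1}{6} \cdot \frac{1}{10} \left(-1991\right) 150 = \left(- \frac{1991}{60}\right) 150 = - \frac{9955}{2}$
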